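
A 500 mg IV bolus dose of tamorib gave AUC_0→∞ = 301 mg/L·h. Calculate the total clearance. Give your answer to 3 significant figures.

CL = 1.66 L/h

CL = Dose_iv / AUC_0→∞
   = 500 / 301 = 1.66113 L/h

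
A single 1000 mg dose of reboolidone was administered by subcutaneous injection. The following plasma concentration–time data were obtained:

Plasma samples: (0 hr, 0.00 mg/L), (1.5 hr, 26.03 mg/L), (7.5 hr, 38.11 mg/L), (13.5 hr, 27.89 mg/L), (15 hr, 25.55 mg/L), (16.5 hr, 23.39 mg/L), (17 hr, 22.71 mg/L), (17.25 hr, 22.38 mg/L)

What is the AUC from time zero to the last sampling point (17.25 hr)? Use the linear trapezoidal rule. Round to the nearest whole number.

AUC = 504 mg/L·hr

Trapezoidal AUC_0→17.25:
  [0→1.5]: (0.00+26.03)/2 × 1.5 = 19.5225
  [1.5→7.5]: (26.03+38.11)/2 × 6 = 192.42
  [7.5→13.5]: (38.11+27.89)/2 × 6 = 198.0
  [13.5→15]: (27.89+25.55)/2 × 1.5 = 40.08
  [15→16.5]: (25.55+23.39)/2 × 1.5 = 36.705
  [16.5→17]: (23.39+22.71)/2 × 0.5 = 11.525
  [17→17.25]: (22.71+22.38)/2 × 0.25 = 5.63625
  Sum = 503.88875 mg/L·hr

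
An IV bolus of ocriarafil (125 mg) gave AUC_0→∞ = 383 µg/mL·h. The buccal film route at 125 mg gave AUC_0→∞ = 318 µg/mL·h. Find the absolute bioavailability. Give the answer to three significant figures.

F = 0.830

F = (AUC_ev / D_ev) / (AUC_iv / D_iv)
  = (318/125) / (383/125)
  = 2.544 / 3.064 = 0.8303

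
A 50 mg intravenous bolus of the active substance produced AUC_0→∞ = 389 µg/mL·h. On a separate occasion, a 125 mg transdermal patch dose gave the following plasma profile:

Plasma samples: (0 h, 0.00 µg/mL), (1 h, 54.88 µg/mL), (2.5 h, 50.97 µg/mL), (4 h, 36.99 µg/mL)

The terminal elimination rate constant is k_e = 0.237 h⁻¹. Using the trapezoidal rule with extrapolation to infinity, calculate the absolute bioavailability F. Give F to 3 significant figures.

F = 0.338

Trapezoidal AUC_0→4 (transdermal patch):
  [0→1]: (0.00+54.88)/2 × 1 = 27.44
  [1→2.5]: (54.88+50.97)/2 × 1.5 = 79.3875
  [2.5→4]: (50.97+36.99)/2 × 1.5 = 65.97
  Sum = 172.7975 µg/mL·h
Tail: C_last/k_e = 36.99/0.237 = 156.076
AUC_0→∞ (transdermal patch) = 172.7975 + 156.076 = 328.8735 µg/mL·h
F = (AUC_ev/D_ev)/(AUC_iv/D_iv) = (328.8735/125)/(389/50) = 2.630988/7.78 = 0.3382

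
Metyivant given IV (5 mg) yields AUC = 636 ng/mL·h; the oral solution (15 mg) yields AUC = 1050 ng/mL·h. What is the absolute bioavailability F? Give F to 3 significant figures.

F = 0.550

F = (AUC_ev / D_ev) / (AUC_iv / D_iv)
  = (1050/15) / (636/5)
  = 70 / 127.2 = 0.5503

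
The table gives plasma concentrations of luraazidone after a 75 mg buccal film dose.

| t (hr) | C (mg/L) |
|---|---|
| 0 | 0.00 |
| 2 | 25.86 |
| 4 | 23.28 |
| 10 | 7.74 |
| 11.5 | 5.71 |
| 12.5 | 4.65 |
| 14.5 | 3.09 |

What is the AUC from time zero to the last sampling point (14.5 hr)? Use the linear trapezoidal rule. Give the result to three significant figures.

Trapezoidal AUC_0→14.5:
  [0→2]: (0.00+25.86)/2 × 2 = 25.86
  [2→4]: (25.86+23.28)/2 × 2 = 49.14
  [4→10]: (23.28+7.74)/2 × 6 = 93.06
  [10→11.5]: (7.74+5.71)/2 × 1.5 = 10.0875
  [11.5→12.5]: (5.71+4.65)/2 × 1 = 5.18
  [12.5→14.5]: (4.65+3.09)/2 × 2 = 7.74
  Sum = 191.0675 mg/L·hr

AUC = 191 mg/L·hr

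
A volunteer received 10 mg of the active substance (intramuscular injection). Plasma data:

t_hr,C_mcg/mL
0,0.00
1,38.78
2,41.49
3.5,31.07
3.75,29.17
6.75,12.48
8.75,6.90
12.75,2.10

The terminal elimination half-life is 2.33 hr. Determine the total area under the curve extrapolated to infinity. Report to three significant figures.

Trapezoidal AUC_0→12.75:
  [0→1]: (0.00+38.78)/2 × 1 = 19.39
  [1→2]: (38.78+41.49)/2 × 1 = 40.135
  [2→3.5]: (41.49+31.07)/2 × 1.5 = 54.42
  [3.5→3.75]: (31.07+29.17)/2 × 0.25 = 7.53
  [3.75→6.75]: (29.17+12.48)/2 × 3 = 62.475
  [6.75→8.75]: (12.48+6.90)/2 × 2 = 19.38
  [8.75→12.75]: (6.90+2.10)/2 × 4 = 18.0
  Sum = 221.33 mcg/mL·hr
k_e = ln2 / t½ = 0.693147 / 2.33 = 0.2975 hr^-1
Extrapolated tail: C_last / k_e = 2.10 / 0.2975 = 7.059
AUC_0→∞ = 221.33 + 7.059 = 228.389 mcg/mL·hr

AUC = 228 mcg/mL·hr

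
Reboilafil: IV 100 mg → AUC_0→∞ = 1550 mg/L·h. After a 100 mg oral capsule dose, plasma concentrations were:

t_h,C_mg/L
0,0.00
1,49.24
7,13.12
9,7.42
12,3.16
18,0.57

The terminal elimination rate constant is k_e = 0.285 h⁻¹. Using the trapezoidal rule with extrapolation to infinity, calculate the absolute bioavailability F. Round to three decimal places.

F = 0.169

Trapezoidal AUC_0→18 (oral capsule):
  [0→1]: (0.00+49.24)/2 × 1 = 24.62
  [1→7]: (49.24+13.12)/2 × 6 = 187.08
  [7→9]: (13.12+7.42)/2 × 2 = 20.54
  [9→12]: (7.42+3.16)/2 × 3 = 15.87
  [12→18]: (3.16+0.57)/2 × 6 = 11.19
  Sum = 259.3 mg/L·h
Tail: C_last/k_e = 0.57/0.285 = 2.000
AUC_0→∞ (oral capsule) = 259.3 + 2.000 = 261.3 mg/L·h
F = (AUC_ev/D_ev)/(AUC_iv/D_iv) = (261.3/100)/(1550/100) = 2.613/15.5 = 0.1686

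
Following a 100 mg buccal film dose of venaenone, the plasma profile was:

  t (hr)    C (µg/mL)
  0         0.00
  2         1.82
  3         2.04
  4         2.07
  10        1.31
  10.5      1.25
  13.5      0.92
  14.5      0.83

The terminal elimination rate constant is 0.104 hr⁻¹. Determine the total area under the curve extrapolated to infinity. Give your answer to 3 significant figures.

AUC = 28.7 µg/mL·hr

Trapezoidal AUC_0→14.5:
  [0→2]: (0.00+1.82)/2 × 2 = 1.82
  [2→3]: (1.82+2.04)/2 × 1 = 1.93
  [3→4]: (2.04+2.07)/2 × 1 = 2.055
  [4→10]: (2.07+1.31)/2 × 6 = 10.14
  [10→10.5]: (1.31+1.25)/2 × 0.5 = 0.64
  [10.5→13.5]: (1.25+0.92)/2 × 3 = 3.255
  [13.5→14.5]: (0.92+0.83)/2 × 1 = 0.875
  Sum = 20.715 µg/mL·hr
Extrapolated tail: C_last / k_e = 0.83 / 0.104 = 7.981
AUC_0→∞ = 20.715 + 7.981 = 28.696 µg/mL·hr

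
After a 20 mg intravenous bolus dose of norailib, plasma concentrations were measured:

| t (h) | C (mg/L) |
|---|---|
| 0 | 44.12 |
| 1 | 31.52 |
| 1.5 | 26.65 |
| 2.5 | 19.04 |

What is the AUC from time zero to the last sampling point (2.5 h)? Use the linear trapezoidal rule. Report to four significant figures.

Trapezoidal AUC_0→2.5:
  [0→1]: (44.12+31.52)/2 × 1 = 37.82
  [1→1.5]: (31.52+26.65)/2 × 0.5 = 14.5425
  [1.5→2.5]: (26.65+19.04)/2 × 1 = 22.845
  Sum = 75.2075 mg/L·h

AUC = 75.21 mg/L·h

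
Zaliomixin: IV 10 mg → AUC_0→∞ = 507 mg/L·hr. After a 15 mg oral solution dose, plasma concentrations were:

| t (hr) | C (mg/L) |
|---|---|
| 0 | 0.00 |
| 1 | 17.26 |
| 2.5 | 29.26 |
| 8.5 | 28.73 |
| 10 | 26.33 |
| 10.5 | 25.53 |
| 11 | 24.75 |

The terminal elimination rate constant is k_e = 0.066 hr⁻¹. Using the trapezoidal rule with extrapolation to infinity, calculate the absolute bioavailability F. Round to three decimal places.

Trapezoidal AUC_0→11 (oral solution):
  [0→1]: (0.00+17.26)/2 × 1 = 8.63
  [1→2.5]: (17.26+29.26)/2 × 1.5 = 34.89
  [2.5→8.5]: (29.26+28.73)/2 × 6 = 173.97
  [8.5→10]: (28.73+26.33)/2 × 1.5 = 41.295
  [10→10.5]: (26.33+25.53)/2 × 0.5 = 12.965
  [10.5→11]: (25.53+24.75)/2 × 0.5 = 12.57
  Sum = 284.32 mg/L·hr
Tail: C_last/k_e = 24.75/0.066 = 375.000
AUC_0→∞ (oral solution) = 284.32 + 375.000 = 659.32 mg/L·hr
F = (AUC_ev/D_ev)/(AUC_iv/D_iv) = (659.32/15)/(507/10) = 43.9547/50.7 = 0.8670

F = 0.867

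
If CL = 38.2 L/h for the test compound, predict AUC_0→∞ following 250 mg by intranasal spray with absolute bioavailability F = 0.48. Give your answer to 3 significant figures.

AUC_0→∞ = F × Dose / CL
        = 0.48 × 250 / 38.2 = 3.14136 mg/L·h

AUC = 3.14 mg/L·h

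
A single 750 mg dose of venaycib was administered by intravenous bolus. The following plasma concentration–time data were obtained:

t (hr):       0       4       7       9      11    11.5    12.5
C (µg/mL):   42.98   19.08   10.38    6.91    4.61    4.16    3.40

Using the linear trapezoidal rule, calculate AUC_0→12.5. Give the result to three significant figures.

Trapezoidal AUC_0→12.5:
  [0→4]: (42.98+19.08)/2 × 4 = 124.12
  [4→7]: (19.08+10.38)/2 × 3 = 44.19
  [7→9]: (10.38+6.91)/2 × 2 = 17.29
  [9→11]: (6.91+4.61)/2 × 2 = 11.52
  [11→11.5]: (4.61+4.16)/2 × 0.5 = 2.1925
  [11.5→12.5]: (4.16+3.40)/2 × 1 = 3.78
  Sum = 203.0925 µg/mL·hr

AUC = 203 µg/mL·hr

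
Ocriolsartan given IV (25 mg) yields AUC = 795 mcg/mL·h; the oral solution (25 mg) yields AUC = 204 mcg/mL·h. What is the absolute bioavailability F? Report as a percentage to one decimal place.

F = 25.7%

F = (AUC_ev / D_ev) / (AUC_iv / D_iv)
  = (204/25) / (795/25)
  = 8.16 / 31.8 = 0.2566
  = 25.66%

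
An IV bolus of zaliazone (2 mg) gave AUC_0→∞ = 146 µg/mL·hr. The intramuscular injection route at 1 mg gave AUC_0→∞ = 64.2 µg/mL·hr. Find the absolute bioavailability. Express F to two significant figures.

F = (AUC_ev / D_ev) / (AUC_iv / D_iv)
  = (64.2/1) / (146/2)
  = 64.2 / 73 = 0.8795

F = 0.88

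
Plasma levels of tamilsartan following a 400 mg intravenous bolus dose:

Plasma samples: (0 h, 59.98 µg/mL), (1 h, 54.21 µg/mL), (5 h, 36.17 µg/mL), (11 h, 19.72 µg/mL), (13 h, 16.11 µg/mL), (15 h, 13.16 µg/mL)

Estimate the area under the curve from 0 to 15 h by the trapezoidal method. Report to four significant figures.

Trapezoidal AUC_0→15:
  [0→1]: (59.98+54.21)/2 × 1 = 57.095
  [1→5]: (54.21+36.17)/2 × 4 = 180.76
  [5→11]: (36.17+19.72)/2 × 6 = 167.67
  [11→13]: (19.72+16.11)/2 × 2 = 35.83
  [13→15]: (16.11+13.16)/2 × 2 = 29.27
  Sum = 470.625 µg/mL·h

AUC = 470.6 µg/mL·h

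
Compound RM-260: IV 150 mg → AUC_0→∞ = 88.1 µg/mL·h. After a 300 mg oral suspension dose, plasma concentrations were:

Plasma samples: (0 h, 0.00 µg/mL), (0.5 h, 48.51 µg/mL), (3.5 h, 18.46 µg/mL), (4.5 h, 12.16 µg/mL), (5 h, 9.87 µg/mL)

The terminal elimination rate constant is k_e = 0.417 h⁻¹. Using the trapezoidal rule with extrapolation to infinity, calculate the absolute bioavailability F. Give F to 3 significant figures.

F = 0.891

Trapezoidal AUC_0→5 (oral suspension):
  [0→0.5]: (0.00+48.51)/2 × 0.5 = 12.1275
  [0.5→3.5]: (48.51+18.46)/2 × 3 = 100.455
  [3.5→4.5]: (18.46+12.16)/2 × 1 = 15.31
  [4.5→5]: (12.16+9.87)/2 × 0.5 = 5.5075
  Sum = 133.4 µg/mL·h
Tail: C_last/k_e = 9.87/0.417 = 23.669
AUC_0→∞ (oral suspension) = 133.4 + 23.669 = 157.069 µg/mL·h
F = (AUC_ev/D_ev)/(AUC_iv/D_iv) = (157.069/300)/(88.1/150) = 0.523563/0.587333 = 0.8914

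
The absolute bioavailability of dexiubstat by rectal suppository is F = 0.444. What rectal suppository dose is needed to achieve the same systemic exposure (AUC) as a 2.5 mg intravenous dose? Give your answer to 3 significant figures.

D_rectal = 5.63 mg

For equal systemic exposure: F × D_ev = D_iv
D_ev = D_iv / F = 2.5 / 0.444 = 5.63063 mg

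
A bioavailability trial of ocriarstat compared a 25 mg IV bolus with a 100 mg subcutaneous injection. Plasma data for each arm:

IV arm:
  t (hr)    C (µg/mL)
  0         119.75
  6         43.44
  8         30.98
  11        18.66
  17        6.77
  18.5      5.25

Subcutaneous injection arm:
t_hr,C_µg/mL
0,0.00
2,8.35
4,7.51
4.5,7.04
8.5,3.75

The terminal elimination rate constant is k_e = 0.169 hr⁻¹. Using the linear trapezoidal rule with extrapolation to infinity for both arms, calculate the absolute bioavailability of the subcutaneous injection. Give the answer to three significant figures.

Trapezoidal AUC_0→18.5 (IV):
  [0→6]: (119.75+43.44)/2 × 6 = 489.57
  [6→8]: (43.44+30.98)/2 × 2 = 74.42
  [8→11]: (30.98+18.66)/2 × 3 = 74.46
  [11→17]: (18.66+6.77)/2 × 6 = 76.29
  [17→18.5]: (6.77+5.25)/2 × 1.5 = 9.015
  Sum = 723.755 µg/mL·hr
IV tail: 5.25/0.169 = 31.065; AUC_iv,0→∞ = 723.755 + 31.065 = 754.82 µg/mL·hr
Trapezoidal AUC_0→8.5 (subcutaneous injection):
  [0→2]: (0.00+8.35)/2 × 2 = 8.35
  [2→4]: (8.35+7.51)/2 × 2 = 15.86
  [4→4.5]: (7.51+7.04)/2 × 0.5 = 3.6375
  [4.5→8.5]: (7.04+3.75)/2 × 4 = 21.58
  Sum = 49.4275 µg/mL·hr
subcutaneous injection tail: 3.75/0.169 = 22.189; AUC_ev,0→∞ = 49.4275 + 22.189 = 71.6165 µg/mL·hr
F = (AUC_ev/D_ev)/(AUC_iv/D_iv) = (71.6165/100)/(754.82/25) = 0.716165/30.1928 = 0.0237

F = 0.0237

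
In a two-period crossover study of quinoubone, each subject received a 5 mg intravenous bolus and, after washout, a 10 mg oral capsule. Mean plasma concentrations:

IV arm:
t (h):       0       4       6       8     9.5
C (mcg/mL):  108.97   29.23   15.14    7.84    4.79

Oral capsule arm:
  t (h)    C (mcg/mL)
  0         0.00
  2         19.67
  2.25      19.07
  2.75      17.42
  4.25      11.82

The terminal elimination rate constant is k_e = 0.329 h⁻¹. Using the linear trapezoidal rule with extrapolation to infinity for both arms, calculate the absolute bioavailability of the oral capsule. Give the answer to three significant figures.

Trapezoidal AUC_0→9.5 (IV):
  [0→4]: (108.97+29.23)/2 × 4 = 276.4
  [4→6]: (29.23+15.14)/2 × 2 = 44.37
  [6→8]: (15.14+7.84)/2 × 2 = 22.98
  [8→9.5]: (7.84+4.79)/2 × 1.5 = 9.4725
  Sum = 353.2225 mcg/mL·h
IV tail: 4.79/0.329 = 14.559; AUC_iv,0→∞ = 353.2225 + 14.559 = 367.7815 mcg/mL·h
Trapezoidal AUC_0→4.25 (oral capsule):
  [0→2]: (0.00+19.67)/2 × 2 = 19.67
  [2→2.25]: (19.67+19.07)/2 × 0.25 = 4.8425
  [2.25→2.75]: (19.07+17.42)/2 × 0.5 = 9.1225
  [2.75→4.25]: (17.42+11.82)/2 × 1.5 = 21.93
  Sum = 55.565 mcg/mL·h
oral capsule tail: 11.82/0.329 = 35.927; AUC_ev,0→∞ = 55.565 + 35.927 = 91.492 mcg/mL·h
F = (AUC_ev/D_ev)/(AUC_iv/D_iv) = (91.492/10)/(367.7815/5) = 9.1492/73.5563 = 0.1244

F = 0.124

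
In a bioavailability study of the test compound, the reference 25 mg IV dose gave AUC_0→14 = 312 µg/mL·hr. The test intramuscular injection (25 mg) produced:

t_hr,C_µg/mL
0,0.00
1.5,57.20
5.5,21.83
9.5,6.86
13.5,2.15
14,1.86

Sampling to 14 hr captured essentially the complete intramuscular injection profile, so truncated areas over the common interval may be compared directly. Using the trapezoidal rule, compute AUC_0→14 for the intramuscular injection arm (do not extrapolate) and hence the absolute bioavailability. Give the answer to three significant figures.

Trapezoidal AUC_0→14 (intramuscular injection):
  [0→1.5]: (0.00+57.20)/2 × 1.5 = 42.9
  [1.5→5.5]: (57.20+21.83)/2 × 4 = 158.06
  [5.5→9.5]: (21.83+6.86)/2 × 4 = 57.38
  [9.5→13.5]: (6.86+2.15)/2 × 4 = 18.02
  [13.5→14]: (2.15+1.86)/2 × 0.5 = 1.0025
  Sum = 277.3625 µg/mL·hr
F = (AUC_ev/D_ev)/(AUC_iv/D_iv) = (277.3625/25)/(312/25) = 11.0945/12.48 = 0.8890

F = 0.889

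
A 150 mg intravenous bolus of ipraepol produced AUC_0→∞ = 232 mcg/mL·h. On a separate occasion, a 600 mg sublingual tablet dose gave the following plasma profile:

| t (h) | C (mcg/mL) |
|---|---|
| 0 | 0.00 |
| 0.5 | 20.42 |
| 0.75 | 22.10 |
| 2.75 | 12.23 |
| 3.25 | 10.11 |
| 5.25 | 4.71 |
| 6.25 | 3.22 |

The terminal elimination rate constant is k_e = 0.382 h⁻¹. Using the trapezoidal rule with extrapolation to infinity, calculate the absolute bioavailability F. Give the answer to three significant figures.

Trapezoidal AUC_0→6.25 (sublingual tablet):
  [0→0.5]: (0.00+20.42)/2 × 0.5 = 5.105
  [0.5→0.75]: (20.42+22.10)/2 × 0.25 = 5.315
  [0.75→2.75]: (22.10+12.23)/2 × 2 = 34.33
  [2.75→3.25]: (12.23+10.11)/2 × 0.5 = 5.585
  [3.25→5.25]: (10.11+4.71)/2 × 2 = 14.82
  [5.25→6.25]: (4.71+3.22)/2 × 1 = 3.965
  Sum = 69.12 mcg/mL·h
Tail: C_last/k_e = 3.22/0.382 = 8.429
AUC_0→∞ (sublingual tablet) = 69.12 + 8.429 = 77.549 mcg/mL·h
F = (AUC_ev/D_ev)/(AUC_iv/D_iv) = (77.549/600)/(232/150) = 0.129248/1.54667 = 0.0836

F = 0.0836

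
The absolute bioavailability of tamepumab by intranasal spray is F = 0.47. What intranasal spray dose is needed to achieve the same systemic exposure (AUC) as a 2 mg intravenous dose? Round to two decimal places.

For equal systemic exposure: F × D_ev = D_iv
D_ev = D_iv / F = 2 / 0.47 = 4.25532 mg

D_intranasal = 4.26 mg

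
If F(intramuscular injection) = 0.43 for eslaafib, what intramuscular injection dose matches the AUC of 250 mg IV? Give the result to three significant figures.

For equal systemic exposure: F × D_ev = D_iv
D_ev = D_iv / F = 250 / 0.43 = 581.395 mg

D_intramuscular = 581 mg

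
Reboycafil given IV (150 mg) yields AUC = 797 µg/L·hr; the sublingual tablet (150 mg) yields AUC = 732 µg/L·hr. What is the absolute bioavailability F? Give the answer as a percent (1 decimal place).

F = 91.8%

F = (AUC_ev / D_ev) / (AUC_iv / D_iv)
  = (732/150) / (797/150)
  = 4.88 / 5.31333 = 0.9184
  = 91.84%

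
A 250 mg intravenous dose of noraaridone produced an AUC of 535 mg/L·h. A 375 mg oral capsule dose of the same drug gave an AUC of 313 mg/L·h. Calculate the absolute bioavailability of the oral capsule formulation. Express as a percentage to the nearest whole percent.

F = 39%

F = (AUC_ev / D_ev) / (AUC_iv / D_iv)
  = (313/375) / (535/250)
  = 0.834667 / 2.14 = 0.3900
  = 39.00%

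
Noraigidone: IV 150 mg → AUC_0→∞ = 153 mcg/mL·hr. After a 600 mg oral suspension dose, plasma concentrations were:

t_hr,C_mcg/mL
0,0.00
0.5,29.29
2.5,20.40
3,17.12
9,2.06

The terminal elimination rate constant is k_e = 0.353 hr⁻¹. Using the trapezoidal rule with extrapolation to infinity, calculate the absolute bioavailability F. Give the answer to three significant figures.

F = 0.212

Trapezoidal AUC_0→9 (oral suspension):
  [0→0.5]: (0.00+29.29)/2 × 0.5 = 7.3225
  [0.5→2.5]: (29.29+20.40)/2 × 2 = 49.69
  [2.5→3]: (20.40+17.12)/2 × 0.5 = 9.38
  [3→9]: (17.12+2.06)/2 × 6 = 57.54
  Sum = 123.9325 mcg/mL·hr
Tail: C_last/k_e = 2.06/0.353 = 5.836
AUC_0→∞ (oral suspension) = 123.9325 + 5.836 = 129.7685 mcg/mL·hr
F = (AUC_ev/D_ev)/(AUC_iv/D_iv) = (129.7685/600)/(153/150) = 0.216281/1.02 = 0.2120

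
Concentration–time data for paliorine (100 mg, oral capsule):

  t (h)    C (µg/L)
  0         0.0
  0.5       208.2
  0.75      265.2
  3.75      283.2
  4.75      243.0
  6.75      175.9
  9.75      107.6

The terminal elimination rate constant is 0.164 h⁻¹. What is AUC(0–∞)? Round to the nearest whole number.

Trapezoidal AUC_0→9.75:
  [0→0.5]: (0.0+208.2)/2 × 0.5 = 52.05
  [0.5→0.75]: (208.2+265.2)/2 × 0.25 = 59.175
  [0.75→3.75]: (265.2+283.2)/2 × 3 = 822.6
  [3.75→4.75]: (283.2+243.0)/2 × 1 = 263.1
  [4.75→6.75]: (243.0+175.9)/2 × 2 = 418.9
  [6.75→9.75]: (175.9+107.6)/2 × 3 = 425.25
  Sum = 2041.075 µg/L·h
Extrapolated tail: C_last / k_e = 107.6 / 0.164 = 656.098
AUC_0→∞ = 2041.075 + 656.098 = 2697.173 µg/L·h

AUC = 2697 µg/L·h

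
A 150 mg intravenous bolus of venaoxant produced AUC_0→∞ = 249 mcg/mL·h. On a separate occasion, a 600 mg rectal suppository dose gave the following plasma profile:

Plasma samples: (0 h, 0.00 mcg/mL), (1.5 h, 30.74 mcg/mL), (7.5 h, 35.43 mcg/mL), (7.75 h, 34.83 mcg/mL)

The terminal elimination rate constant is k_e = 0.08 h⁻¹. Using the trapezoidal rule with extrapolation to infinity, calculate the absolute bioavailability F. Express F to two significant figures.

Trapezoidal AUC_0→7.75 (rectal suppository):
  [0→1.5]: (0.00+30.74)/2 × 1.5 = 23.055
  [1.5→7.5]: (30.74+35.43)/2 × 6 = 198.51
  [7.5→7.75]: (35.43+34.83)/2 × 0.25 = 8.7825
  Sum = 230.3475 mcg/mL·h
Tail: C_last/k_e = 34.83/0.08 = 435.375
AUC_0→∞ (rectal suppository) = 230.3475 + 435.375 = 665.7225 mcg/mL·h
F = (AUC_ev/D_ev)/(AUC_iv/D_iv) = (665.7225/600)/(249/150) = 1.1095375/1.66 = 0.6684

F = 0.67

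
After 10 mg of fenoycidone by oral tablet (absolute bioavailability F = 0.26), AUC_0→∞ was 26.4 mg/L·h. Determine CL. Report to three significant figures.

CL = 0.0985 L/h

CL = F × Dose / AUC_0→∞
   = 0.26 × 10 / 26.4 = 0.0984848 L/h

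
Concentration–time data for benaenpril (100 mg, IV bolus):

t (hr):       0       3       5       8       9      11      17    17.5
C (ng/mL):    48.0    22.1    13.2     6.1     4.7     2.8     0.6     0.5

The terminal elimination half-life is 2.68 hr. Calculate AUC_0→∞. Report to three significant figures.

AUC = 195 ng/mL·hr

Trapezoidal AUC_0→17.5:
  [0→3]: (48.0+22.1)/2 × 3 = 105.15
  [3→5]: (22.1+13.2)/2 × 2 = 35.3
  [5→8]: (13.2+6.1)/2 × 3 = 28.95
  [8→9]: (6.1+4.7)/2 × 1 = 5.4
  [9→11]: (4.7+2.8)/2 × 2 = 7.5
  [11→17]: (2.8+0.6)/2 × 6 = 10.2
  [17→17.5]: (0.6+0.5)/2 × 0.5 = 0.275
  Sum = 192.775 ng/mL·hr
k_e = ln2 / t½ = 0.693147 / 2.68 = 0.2586 hr^-1
Extrapolated tail: C_last / k_e = 0.5 / 0.2586 = 1.933
AUC_0→∞ = 192.775 + 1.933 = 194.708 ng/mL·hr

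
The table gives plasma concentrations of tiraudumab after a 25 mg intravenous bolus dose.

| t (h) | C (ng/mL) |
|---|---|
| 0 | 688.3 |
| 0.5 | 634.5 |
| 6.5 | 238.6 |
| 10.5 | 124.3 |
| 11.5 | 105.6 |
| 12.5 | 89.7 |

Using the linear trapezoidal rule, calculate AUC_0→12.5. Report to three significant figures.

Trapezoidal AUC_0→12.5:
  [0→0.5]: (688.3+634.5)/2 × 0.5 = 330.7
  [0.5→6.5]: (634.5+238.6)/2 × 6 = 2619.3
  [6.5→10.5]: (238.6+124.3)/2 × 4 = 725.8
  [10.5→11.5]: (124.3+105.6)/2 × 1 = 114.95
  [11.5→12.5]: (105.6+89.7)/2 × 1 = 97.65
  Sum = 3888.4 ng/mL·h

AUC = 3890 ng/mL·h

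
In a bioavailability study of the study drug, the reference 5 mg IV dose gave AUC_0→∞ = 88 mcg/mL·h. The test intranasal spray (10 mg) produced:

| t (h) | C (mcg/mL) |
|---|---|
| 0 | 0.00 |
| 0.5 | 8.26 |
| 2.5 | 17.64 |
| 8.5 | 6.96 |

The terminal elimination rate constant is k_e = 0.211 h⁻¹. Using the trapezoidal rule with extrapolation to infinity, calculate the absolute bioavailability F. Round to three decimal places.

F = 0.766

Trapezoidal AUC_0→8.5 (intranasal spray):
  [0→0.5]: (0.00+8.26)/2 × 0.5 = 2.065
  [0.5→2.5]: (8.26+17.64)/2 × 2 = 25.9
  [2.5→8.5]: (17.64+6.96)/2 × 6 = 73.8
  Sum = 101.765 mcg/mL·h
Tail: C_last/k_e = 6.96/0.211 = 32.986
AUC_0→∞ (intranasal spray) = 101.765 + 32.986 = 134.751 mcg/mL·h
F = (AUC_ev/D_ev)/(AUC_iv/D_iv) = (134.751/10)/(88/5) = 13.4751/17.6 = 0.7656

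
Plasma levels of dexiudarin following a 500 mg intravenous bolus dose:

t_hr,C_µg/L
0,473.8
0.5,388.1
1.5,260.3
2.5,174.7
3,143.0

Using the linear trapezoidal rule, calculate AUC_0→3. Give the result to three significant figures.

Trapezoidal AUC_0→3:
  [0→0.5]: (473.8+388.1)/2 × 0.5 = 215.475
  [0.5→1.5]: (388.1+260.3)/2 × 1 = 324.2
  [1.5→2.5]: (260.3+174.7)/2 × 1 = 217.5
  [2.5→3]: (174.7+143.0)/2 × 0.5 = 79.425
  Sum = 836.6 µg/L·hr

AUC = 837 µg/L·hr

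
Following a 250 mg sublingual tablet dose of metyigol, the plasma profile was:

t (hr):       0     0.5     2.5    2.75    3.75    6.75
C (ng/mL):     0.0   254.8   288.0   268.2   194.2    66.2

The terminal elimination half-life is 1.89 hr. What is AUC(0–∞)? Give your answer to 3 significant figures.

Trapezoidal AUC_0→6.75:
  [0→0.5]: (0.0+254.8)/2 × 0.5 = 63.7
  [0.5→2.5]: (254.8+288.0)/2 × 2 = 542.8
  [2.5→2.75]: (288.0+268.2)/2 × 0.25 = 69.525
  [2.75→3.75]: (268.2+194.2)/2 × 1 = 231.2
  [3.75→6.75]: (194.2+66.2)/2 × 3 = 390.6
  Sum = 1297.825 ng/mL·hr
k_e = ln2 / t½ = 0.693147 / 1.89 = 0.3667 hr^-1
Extrapolated tail: C_last / k_e = 66.2 / 0.3667 = 180.529
AUC_0→∞ = 1297.825 + 180.529 = 1478.354 ng/mL·hr

AUC = 1480 ng/mL·hr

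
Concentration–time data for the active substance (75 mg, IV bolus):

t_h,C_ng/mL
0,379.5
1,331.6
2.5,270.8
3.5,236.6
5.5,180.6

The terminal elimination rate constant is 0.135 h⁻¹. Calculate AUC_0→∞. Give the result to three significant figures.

AUC = 2820 ng/mL·h

Trapezoidal AUC_0→5.5:
  [0→1]: (379.5+331.6)/2 × 1 = 355.55
  [1→2.5]: (331.6+270.8)/2 × 1.5 = 451.8
  [2.5→3.5]: (270.8+236.6)/2 × 1 = 253.7
  [3.5→5.5]: (236.6+180.6)/2 × 2 = 417.2
  Sum = 1478.25 ng/mL·h
Extrapolated tail: C_last / k_e = 180.6 / 0.135 = 1337.778
AUC_0→∞ = 1478.25 + 1337.778 = 2816.028 ng/mL·h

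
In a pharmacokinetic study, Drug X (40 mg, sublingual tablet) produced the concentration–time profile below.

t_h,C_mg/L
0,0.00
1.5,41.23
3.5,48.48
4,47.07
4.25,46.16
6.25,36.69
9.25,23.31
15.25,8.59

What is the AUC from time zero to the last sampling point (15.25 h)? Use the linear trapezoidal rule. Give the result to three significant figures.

AUC = 425 mg/L·h

Trapezoidal AUC_0→15.25:
  [0→1.5]: (0.00+41.23)/2 × 1.5 = 30.9225
  [1.5→3.5]: (41.23+48.48)/2 × 2 = 89.71
  [3.5→4]: (48.48+47.07)/2 × 0.5 = 23.8875
  [4→4.25]: (47.07+46.16)/2 × 0.25 = 11.65375
  [4.25→6.25]: (46.16+36.69)/2 × 2 = 82.85
  [6.25→9.25]: (36.69+23.31)/2 × 3 = 90.0
  [9.25→15.25]: (23.31+8.59)/2 × 6 = 95.7
  Sum = 424.72375 mg/L·h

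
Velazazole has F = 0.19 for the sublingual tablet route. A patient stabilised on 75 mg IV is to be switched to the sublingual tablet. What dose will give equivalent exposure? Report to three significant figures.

D_sublingual = 395 mg

For equal systemic exposure: F × D_ev = D_iv
D_ev = D_iv / F = 75 / 0.19 = 394.737 mg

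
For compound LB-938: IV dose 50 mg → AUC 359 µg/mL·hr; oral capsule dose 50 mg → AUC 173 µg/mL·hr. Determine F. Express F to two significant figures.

F = (AUC_ev / D_ev) / (AUC_iv / D_iv)
  = (173/50) / (359/50)
  = 3.46 / 7.18 = 0.4819

F = 0.48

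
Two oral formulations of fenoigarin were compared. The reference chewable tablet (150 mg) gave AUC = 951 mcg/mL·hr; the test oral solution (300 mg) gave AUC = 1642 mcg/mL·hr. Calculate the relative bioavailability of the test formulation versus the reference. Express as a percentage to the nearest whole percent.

F_rel = 86%

F_rel = (AUC_test/D_test) / (AUC_ref/D_ref)
      = (1642/300) / (951/150)
      = 5.47333 / 6.34 = 0.8633 = 86.33%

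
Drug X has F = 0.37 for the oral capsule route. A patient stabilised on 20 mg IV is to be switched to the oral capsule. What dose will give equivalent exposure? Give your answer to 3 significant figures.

D_oral = 54.1 mg

For equal systemic exposure: F × D_ev = D_iv
D_ev = D_iv / F = 20 / 0.37 = 54.0541 mg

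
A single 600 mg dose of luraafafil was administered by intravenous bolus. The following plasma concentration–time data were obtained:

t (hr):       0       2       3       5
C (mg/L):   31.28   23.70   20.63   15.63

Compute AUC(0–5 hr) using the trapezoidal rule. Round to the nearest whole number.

Trapezoidal AUC_0→5:
  [0→2]: (31.28+23.70)/2 × 2 = 54.98
  [2→3]: (23.70+20.63)/2 × 1 = 22.165
  [3→5]: (20.63+15.63)/2 × 2 = 36.26
  Sum = 113.405 mg/L·hr

AUC = 113 mg/L·hr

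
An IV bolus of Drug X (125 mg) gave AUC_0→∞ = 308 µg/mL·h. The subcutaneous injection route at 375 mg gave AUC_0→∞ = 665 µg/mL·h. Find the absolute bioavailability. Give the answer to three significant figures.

F = 0.720

F = (AUC_ev / D_ev) / (AUC_iv / D_iv)
  = (665/375) / (308/125)
  = 1.77333 / 2.464 = 0.7197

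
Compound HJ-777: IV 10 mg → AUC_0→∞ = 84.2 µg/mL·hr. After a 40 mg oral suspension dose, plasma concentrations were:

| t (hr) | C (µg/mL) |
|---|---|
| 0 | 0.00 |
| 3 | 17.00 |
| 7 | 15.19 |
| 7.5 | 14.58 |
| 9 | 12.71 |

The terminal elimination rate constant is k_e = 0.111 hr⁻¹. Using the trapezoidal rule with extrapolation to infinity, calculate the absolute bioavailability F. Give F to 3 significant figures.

Trapezoidal AUC_0→9 (oral suspension):
  [0→3]: (0.00+17.00)/2 × 3 = 25.5
  [3→7]: (17.00+15.19)/2 × 4 = 64.38
  [7→7.5]: (15.19+14.58)/2 × 0.5 = 7.4425
  [7.5→9]: (14.58+12.71)/2 × 1.5 = 20.4675
  Sum = 117.79 µg/mL·hr
Tail: C_last/k_e = 12.71/0.111 = 114.505
AUC_0→∞ (oral suspension) = 117.79 + 114.505 = 232.295 µg/mL·hr
F = (AUC_ev/D_ev)/(AUC_iv/D_iv) = (232.295/40)/(84.2/10) = 5.807375/8.42 = 0.6897

F = 0.690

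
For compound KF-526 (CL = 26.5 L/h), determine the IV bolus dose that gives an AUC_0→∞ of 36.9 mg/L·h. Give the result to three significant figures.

Dose = 978 mg

Dose_iv = CL × AUC_0→∞
     = 26.5 × 36.9 = 977.85 mg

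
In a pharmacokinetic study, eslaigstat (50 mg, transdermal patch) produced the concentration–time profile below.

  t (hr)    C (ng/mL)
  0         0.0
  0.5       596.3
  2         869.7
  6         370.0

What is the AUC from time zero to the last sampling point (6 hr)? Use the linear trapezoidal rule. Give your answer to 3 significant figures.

AUC = 3730 ng/mL·hr

Trapezoidal AUC_0→6:
  [0→0.5]: (0.0+596.3)/2 × 0.5 = 149.075
  [0.5→2]: (596.3+869.7)/2 × 1.5 = 1099.5
  [2→6]: (869.7+370.0)/2 × 4 = 2479.4
  Sum = 3727.975 ng/mL·hr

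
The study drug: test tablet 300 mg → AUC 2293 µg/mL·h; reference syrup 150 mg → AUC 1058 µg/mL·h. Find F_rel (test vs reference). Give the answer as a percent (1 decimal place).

F_rel = 108.4%

F_rel = (AUC_test/D_test) / (AUC_ref/D_ref)
      = (2293/300) / (1058/150)
      = 7.64333 / 7.05333 = 1.0836 = 108.36%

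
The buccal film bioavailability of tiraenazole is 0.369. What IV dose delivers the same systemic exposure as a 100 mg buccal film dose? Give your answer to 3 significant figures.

Systemic exposure from an extravascular dose = F × D_ev, so the equivalent IV dose is F × D_ev.
D_iv = F × D_ev = 0.369 × 100 = 36.9 mg

D_iv = 36.9 mg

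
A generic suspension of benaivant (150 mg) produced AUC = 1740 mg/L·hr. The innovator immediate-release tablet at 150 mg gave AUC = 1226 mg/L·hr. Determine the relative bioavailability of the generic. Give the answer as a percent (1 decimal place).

F_rel = (AUC_test/D_test) / (AUC_ref/D_ref)
      = (1740/150) / (1226/150)
      = 11.6 / 8.17333 = 1.4193 = 141.93%

F_rel = 141.9%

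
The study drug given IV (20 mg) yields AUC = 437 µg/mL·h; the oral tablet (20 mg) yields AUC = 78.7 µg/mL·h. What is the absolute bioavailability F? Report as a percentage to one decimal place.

F = (AUC_ev / D_ev) / (AUC_iv / D_iv)
  = (78.7/20) / (437/20)
  = 3.935 / 21.85 = 0.1801
  = 18.01%

F = 18.0%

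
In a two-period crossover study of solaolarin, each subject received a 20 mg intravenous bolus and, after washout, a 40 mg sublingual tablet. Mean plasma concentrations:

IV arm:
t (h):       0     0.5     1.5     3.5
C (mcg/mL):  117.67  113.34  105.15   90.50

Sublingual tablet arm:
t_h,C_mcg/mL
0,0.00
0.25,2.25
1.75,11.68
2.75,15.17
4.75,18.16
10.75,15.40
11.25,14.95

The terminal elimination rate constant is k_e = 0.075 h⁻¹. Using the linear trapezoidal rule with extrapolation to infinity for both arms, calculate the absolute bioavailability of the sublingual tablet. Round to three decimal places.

Trapezoidal AUC_0→3.5 (IV):
  [0→0.5]: (117.67+113.34)/2 × 0.5 = 57.7525
  [0.5→1.5]: (113.34+105.15)/2 × 1 = 109.245
  [1.5→3.5]: (105.15+90.50)/2 × 2 = 195.65
  Sum = 362.6475 mcg/mL·h
IV tail: 90.50/0.075 = 1206.667; AUC_iv,0→∞ = 362.6475 + 1206.667 = 1569.3145 mcg/mL·h
Trapezoidal AUC_0→11.25 (sublingual tablet):
  [0→0.25]: (0.00+2.25)/2 × 0.25 = 0.28125
  [0.25→1.75]: (2.25+11.68)/2 × 1.5 = 10.4475
  [1.75→2.75]: (11.68+15.17)/2 × 1 = 13.425
  [2.75→4.75]: (15.17+18.16)/2 × 2 = 33.33
  [4.75→10.75]: (18.16+15.40)/2 × 6 = 100.68
  [10.75→11.25]: (15.40+14.95)/2 × 0.5 = 7.5875
  Sum = 165.75125 mcg/mL·h
sublingual tablet tail: 14.95/0.075 = 199.333; AUC_ev,0→∞ = 165.75125 + 199.333 = 365.08425 mcg/mL·h
F = (AUC_ev/D_ev)/(AUC_iv/D_iv) = (365.08425/40)/(1569.3145/20) = 9.12711/78.465725 = 0.1163

F = 0.116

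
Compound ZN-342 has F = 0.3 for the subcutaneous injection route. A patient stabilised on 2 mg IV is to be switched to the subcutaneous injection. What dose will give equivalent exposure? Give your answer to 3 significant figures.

For equal systemic exposure: F × D_ev = D_iv
D_ev = D_iv / F = 2 / 0.3 = 6.66667 mg

D_subcutaneous = 6.67 mg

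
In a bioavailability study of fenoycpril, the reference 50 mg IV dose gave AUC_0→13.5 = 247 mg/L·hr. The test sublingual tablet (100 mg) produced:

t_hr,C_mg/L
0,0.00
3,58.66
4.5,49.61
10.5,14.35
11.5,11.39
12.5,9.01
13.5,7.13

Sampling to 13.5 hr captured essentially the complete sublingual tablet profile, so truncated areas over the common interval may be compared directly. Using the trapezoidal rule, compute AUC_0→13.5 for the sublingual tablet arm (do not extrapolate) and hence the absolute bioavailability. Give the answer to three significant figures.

F = 0.794

Trapezoidal AUC_0→13.5 (sublingual tablet):
  [0→3]: (0.00+58.66)/2 × 3 = 87.99
  [3→4.5]: (58.66+49.61)/2 × 1.5 = 81.2025
  [4.5→10.5]: (49.61+14.35)/2 × 6 = 191.88
  [10.5→11.5]: (14.35+11.39)/2 × 1 = 12.87
  [11.5→12.5]: (11.39+9.01)/2 × 1 = 10.2
  [12.5→13.5]: (9.01+7.13)/2 × 1 = 8.07
  Sum = 392.2125 mg/L·hr
F = (AUC_ev/D_ev)/(AUC_iv/D_iv) = (392.2125/100)/(247/50) = 3.922125/4.94 = 0.7940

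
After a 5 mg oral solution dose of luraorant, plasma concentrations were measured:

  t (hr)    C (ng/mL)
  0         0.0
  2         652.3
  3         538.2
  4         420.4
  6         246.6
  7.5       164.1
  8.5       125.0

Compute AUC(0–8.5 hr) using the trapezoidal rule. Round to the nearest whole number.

Trapezoidal AUC_0→8.5:
  [0→2]: (0.0+652.3)/2 × 2 = 652.3
  [2→3]: (652.3+538.2)/2 × 1 = 595.25
  [3→4]: (538.2+420.4)/2 × 1 = 479.3
  [4→6]: (420.4+246.6)/2 × 2 = 667.0
  [6→7.5]: (246.6+164.1)/2 × 1.5 = 308.025
  [7.5→8.5]: (164.1+125.0)/2 × 1 = 144.55
  Sum = 2846.425 ng/mL·hr

AUC = 2846 ng/mL·hr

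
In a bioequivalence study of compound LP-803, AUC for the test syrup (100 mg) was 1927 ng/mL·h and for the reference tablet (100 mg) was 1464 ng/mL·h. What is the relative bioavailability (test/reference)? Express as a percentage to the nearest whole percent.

F_rel = 132%

F_rel = (AUC_test/D_test) / (AUC_ref/D_ref)
      = (1927/100) / (1464/100)
      = 19.27 / 14.64 = 1.3163 = 131.63%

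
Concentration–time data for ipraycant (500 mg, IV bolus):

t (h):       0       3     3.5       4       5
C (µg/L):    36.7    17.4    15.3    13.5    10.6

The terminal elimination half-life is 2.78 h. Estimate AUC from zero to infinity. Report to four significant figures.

Trapezoidal AUC_0→5:
  [0→3]: (36.7+17.4)/2 × 3 = 81.15
  [3→3.5]: (17.4+15.3)/2 × 0.5 = 8.175
  [3.5→4]: (15.3+13.5)/2 × 0.5 = 7.2
  [4→5]: (13.5+10.6)/2 × 1 = 12.05
  Sum = 108.575 µg/L·h
k_e = ln2 / t½ = 0.693147 / 2.78 = 0.2493 h^-1
Extrapolated tail: C_last / k_e = 10.6 / 0.2493 = 42.519
AUC_0→∞ = 108.575 + 42.519 = 151.094 µg/L·h

AUC = 151.1 µg/L·h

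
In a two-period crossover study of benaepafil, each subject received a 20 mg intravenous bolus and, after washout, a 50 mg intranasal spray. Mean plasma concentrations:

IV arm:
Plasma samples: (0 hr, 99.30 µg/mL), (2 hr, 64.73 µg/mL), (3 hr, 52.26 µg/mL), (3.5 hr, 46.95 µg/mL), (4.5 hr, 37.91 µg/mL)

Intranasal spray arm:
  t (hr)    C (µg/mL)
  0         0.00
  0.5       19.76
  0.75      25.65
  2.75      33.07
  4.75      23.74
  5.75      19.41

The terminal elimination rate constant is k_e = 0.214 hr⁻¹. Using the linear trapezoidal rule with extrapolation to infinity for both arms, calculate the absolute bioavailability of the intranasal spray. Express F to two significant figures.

F = 0.20

Trapezoidal AUC_0→4.5 (IV):
  [0→2]: (99.30+64.73)/2 × 2 = 164.03
  [2→3]: (64.73+52.26)/2 × 1 = 58.495
  [3→3.5]: (52.26+46.95)/2 × 0.5 = 24.8025
  [3.5→4.5]: (46.95+37.91)/2 × 1 = 42.43
  Sum = 289.7575 µg/mL·hr
IV tail: 37.91/0.214 = 177.150; AUC_iv,0→∞ = 289.7575 + 177.150 = 466.9075 µg/mL·hr
Trapezoidal AUC_0→5.75 (intranasal spray):
  [0→0.5]: (0.00+19.76)/2 × 0.5 = 4.94
  [0.5→0.75]: (19.76+25.65)/2 × 0.25 = 5.67625
  [0.75→2.75]: (25.65+33.07)/2 × 2 = 58.72
  [2.75→4.75]: (33.07+23.74)/2 × 2 = 56.81
  [4.75→5.75]: (23.74+19.41)/2 × 1 = 21.575
  Sum = 147.72125 µg/mL·hr
intranasal spray tail: 19.41/0.214 = 90.701; AUC_ev,0→∞ = 147.72125 + 90.701 = 238.42225 µg/mL·hr
F = (AUC_ev/D_ev)/(AUC_iv/D_iv) = (238.42225/50)/(466.9075/20) = 4.768445/23.345375 = 0.2043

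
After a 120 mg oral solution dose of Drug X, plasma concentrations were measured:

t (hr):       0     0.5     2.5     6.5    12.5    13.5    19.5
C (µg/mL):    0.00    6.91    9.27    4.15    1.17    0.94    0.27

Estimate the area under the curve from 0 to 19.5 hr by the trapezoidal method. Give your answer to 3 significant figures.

AUC = 65.4 µg/mL·hr

Trapezoidal AUC_0→19.5:
  [0→0.5]: (0.00+6.91)/2 × 0.5 = 1.7275
  [0.5→2.5]: (6.91+9.27)/2 × 2 = 16.18
  [2.5→6.5]: (9.27+4.15)/2 × 4 = 26.84
  [6.5→12.5]: (4.15+1.17)/2 × 6 = 15.96
  [12.5→13.5]: (1.17+0.94)/2 × 1 = 1.055
  [13.5→19.5]: (0.94+0.27)/2 × 6 = 3.63
  Sum = 65.3925 µg/mL·hr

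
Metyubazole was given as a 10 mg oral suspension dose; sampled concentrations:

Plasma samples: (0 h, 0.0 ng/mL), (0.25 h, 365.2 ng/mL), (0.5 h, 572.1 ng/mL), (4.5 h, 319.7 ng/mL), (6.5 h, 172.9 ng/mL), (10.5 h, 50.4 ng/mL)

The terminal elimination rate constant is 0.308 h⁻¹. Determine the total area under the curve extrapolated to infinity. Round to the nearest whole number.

Trapezoidal AUC_0→10.5:
  [0→0.25]: (0.0+365.2)/2 × 0.25 = 45.65
  [0.25→0.5]: (365.2+572.1)/2 × 0.25 = 117.1625
  [0.5→4.5]: (572.1+319.7)/2 × 4 = 1783.6
  [4.5→6.5]: (319.7+172.9)/2 × 2 = 492.6
  [6.5→10.5]: (172.9+50.4)/2 × 4 = 446.6
  Sum = 2885.6125 ng/mL·h
Extrapolated tail: C_last / k_e = 50.4 / 0.308 = 163.636
AUC_0→∞ = 2885.6125 + 163.636 = 3049.2485 ng/mL·h

AUC = 3049 ng/mL·h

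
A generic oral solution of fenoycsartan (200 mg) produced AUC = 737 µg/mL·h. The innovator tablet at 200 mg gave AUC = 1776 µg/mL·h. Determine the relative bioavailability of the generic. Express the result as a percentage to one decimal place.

F_rel = (AUC_test/D_test) / (AUC_ref/D_ref)
      = (737/200) / (1776/200)
      = 3.685 / 8.88 = 0.4150 = 41.50%

F_rel = 41.5%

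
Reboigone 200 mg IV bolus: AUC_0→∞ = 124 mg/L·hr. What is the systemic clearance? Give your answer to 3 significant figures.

CL = 1.61 L/hr

CL = Dose_iv / AUC_0→∞
   = 200 / 124 = 1.6129 L/hr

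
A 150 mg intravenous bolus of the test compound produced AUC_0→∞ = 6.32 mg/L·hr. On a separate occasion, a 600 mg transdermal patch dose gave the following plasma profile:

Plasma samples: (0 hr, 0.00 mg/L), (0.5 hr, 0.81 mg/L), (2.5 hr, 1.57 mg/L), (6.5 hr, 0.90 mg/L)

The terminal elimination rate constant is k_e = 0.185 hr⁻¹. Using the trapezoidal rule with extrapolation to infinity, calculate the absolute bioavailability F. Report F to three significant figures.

F = 0.490

Trapezoidal AUC_0→6.5 (transdermal patch):
  [0→0.5]: (0.00+0.81)/2 × 0.5 = 0.2025
  [0.5→2.5]: (0.81+1.57)/2 × 2 = 2.38
  [2.5→6.5]: (1.57+0.90)/2 × 4 = 4.94
  Sum = 7.5225 mg/L·hr
Tail: C_last/k_e = 0.90/0.185 = 4.865
AUC_0→∞ (transdermal patch) = 7.5225 + 4.865 = 12.3875 mg/L·hr
F = (AUC_ev/D_ev)/(AUC_iv/D_iv) = (12.3875/600)/(6.32/150) = 0.0206458/0.0421333 = 0.4900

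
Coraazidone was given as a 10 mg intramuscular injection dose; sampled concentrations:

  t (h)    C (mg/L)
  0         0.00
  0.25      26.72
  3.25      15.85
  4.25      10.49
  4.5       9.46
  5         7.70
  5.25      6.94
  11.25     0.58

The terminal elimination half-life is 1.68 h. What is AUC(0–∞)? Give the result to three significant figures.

Trapezoidal AUC_0→11.25:
  [0→0.25]: (0.00+26.72)/2 × 0.25 = 3.34
  [0.25→3.25]: (26.72+15.85)/2 × 3 = 63.855
  [3.25→4.25]: (15.85+10.49)/2 × 1 = 13.17
  [4.25→4.5]: (10.49+9.46)/2 × 0.25 = 2.49375
  [4.5→5]: (9.46+7.70)/2 × 0.5 = 4.29
  [5→5.25]: (7.70+6.94)/2 × 0.25 = 1.83
  [5.25→11.25]: (6.94+0.58)/2 × 6 = 22.56
  Sum = 111.53875 mg/L·h
k_e = ln2 / t½ = 0.693147 / 1.68 = 0.4126 h^-1
Extrapolated tail: C_last / k_e = 0.58 / 0.4126 = 1.406
AUC_0→∞ = 111.53875 + 1.406 = 112.94475 mg/L·h

AUC = 113 mg/L·h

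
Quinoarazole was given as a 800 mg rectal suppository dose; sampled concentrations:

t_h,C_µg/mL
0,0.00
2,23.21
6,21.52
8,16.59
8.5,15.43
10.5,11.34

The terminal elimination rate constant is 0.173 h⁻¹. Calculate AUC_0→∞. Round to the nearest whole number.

Trapezoidal AUC_0→10.5:
  [0→2]: (0.00+23.21)/2 × 2 = 23.21
  [2→6]: (23.21+21.52)/2 × 4 = 89.46
  [6→8]: (21.52+16.59)/2 × 2 = 38.11
  [8→8.5]: (16.59+15.43)/2 × 0.5 = 8.005
  [8.5→10.5]: (15.43+11.34)/2 × 2 = 26.77
  Sum = 185.555 µg/mL·h
Extrapolated tail: C_last / k_e = 11.34 / 0.173 = 65.549
AUC_0→∞ = 185.555 + 65.549 = 251.104 µg/mL·h

AUC = 251 µg/mL·h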